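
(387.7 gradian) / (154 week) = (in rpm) 6.244e-07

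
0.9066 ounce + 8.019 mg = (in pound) 0.05668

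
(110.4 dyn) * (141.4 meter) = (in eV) 9.743e+17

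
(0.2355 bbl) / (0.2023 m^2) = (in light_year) 1.956e-17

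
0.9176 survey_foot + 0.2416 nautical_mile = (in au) 2.993e-09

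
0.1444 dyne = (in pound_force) 3.246e-07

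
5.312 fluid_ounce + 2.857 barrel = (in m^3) 0.4544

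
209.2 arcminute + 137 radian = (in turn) 21.81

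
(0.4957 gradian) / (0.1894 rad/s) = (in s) 0.04111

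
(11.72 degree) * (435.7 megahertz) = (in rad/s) 8.912e+07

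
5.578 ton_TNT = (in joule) 2.334e+10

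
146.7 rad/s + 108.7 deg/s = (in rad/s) 148.6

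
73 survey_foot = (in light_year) 2.352e-15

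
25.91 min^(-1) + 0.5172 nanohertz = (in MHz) 4.318e-07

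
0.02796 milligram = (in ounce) 9.863e-07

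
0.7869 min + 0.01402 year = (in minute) 7370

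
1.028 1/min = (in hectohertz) 0.0001713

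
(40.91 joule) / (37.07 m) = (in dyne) 1.104e+05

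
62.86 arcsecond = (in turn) 4.85e-05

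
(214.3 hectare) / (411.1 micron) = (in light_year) 5.51e-07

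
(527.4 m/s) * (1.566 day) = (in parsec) 2.313e-09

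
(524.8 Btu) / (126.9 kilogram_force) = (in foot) 1460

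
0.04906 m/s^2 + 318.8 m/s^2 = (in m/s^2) 318.8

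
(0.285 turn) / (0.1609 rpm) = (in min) 1.771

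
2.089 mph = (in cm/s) 93.39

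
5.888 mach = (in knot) 3897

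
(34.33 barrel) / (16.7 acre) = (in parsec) 2.617e-21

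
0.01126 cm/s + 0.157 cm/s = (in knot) 0.003271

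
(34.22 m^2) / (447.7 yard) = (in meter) 0.08359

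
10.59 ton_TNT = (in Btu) 4.2e+07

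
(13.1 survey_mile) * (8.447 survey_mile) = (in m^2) 2.866e+08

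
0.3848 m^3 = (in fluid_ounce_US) 1.301e+04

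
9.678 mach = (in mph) 7372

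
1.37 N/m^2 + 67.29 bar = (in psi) 976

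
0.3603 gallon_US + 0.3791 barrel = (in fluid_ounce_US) 2084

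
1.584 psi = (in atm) 0.1078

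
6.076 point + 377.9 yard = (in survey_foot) 1134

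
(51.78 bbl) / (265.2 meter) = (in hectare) 3.104e-06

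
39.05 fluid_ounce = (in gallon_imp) 0.254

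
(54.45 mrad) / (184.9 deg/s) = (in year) 5.35e-10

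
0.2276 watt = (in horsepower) 0.0003052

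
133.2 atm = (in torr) 1.012e+05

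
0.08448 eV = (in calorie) 3.235e-21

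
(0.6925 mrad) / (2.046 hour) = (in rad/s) 9.402e-08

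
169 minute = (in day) 0.1174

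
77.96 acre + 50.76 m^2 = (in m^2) 3.155e+05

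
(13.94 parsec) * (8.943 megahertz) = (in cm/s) 3.847e+26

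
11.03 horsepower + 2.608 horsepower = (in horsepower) 13.64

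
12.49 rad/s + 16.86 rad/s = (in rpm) 280.3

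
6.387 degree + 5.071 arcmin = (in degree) 6.472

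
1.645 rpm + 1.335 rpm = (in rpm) 2.98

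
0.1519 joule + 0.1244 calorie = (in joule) 0.6724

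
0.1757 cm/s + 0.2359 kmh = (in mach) 0.0001976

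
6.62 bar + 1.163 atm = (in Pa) 7.798e+05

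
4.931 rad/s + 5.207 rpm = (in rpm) 52.29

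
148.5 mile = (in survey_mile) 148.5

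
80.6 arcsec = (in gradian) 0.02488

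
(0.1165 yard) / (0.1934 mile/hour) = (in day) 1.426e-05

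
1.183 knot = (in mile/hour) 1.361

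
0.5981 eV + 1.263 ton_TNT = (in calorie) 1.263e+09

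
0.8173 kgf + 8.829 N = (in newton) 16.84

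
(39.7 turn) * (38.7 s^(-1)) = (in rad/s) 9653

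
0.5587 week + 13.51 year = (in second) 4.264e+08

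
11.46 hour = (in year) 0.001308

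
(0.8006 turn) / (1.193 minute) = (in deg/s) 4.026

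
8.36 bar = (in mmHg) 6271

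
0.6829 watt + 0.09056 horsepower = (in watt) 68.21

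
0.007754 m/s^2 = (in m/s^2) 0.007754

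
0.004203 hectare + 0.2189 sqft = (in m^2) 42.05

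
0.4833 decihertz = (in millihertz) 48.33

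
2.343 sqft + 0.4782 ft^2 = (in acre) 6.477e-05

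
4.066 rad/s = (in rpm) 38.83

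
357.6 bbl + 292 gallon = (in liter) 5.796e+04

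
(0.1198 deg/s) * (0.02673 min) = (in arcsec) 691.7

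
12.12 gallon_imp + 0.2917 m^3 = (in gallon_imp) 76.29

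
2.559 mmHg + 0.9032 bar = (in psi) 13.15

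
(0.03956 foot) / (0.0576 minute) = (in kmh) 0.01256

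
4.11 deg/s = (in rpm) 0.685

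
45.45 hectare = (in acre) 112.3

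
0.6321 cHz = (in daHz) 0.0006321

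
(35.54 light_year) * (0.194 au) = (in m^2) 9.758e+27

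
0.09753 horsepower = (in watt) 72.73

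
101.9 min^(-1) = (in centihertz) 169.8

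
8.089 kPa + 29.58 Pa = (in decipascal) 8.119e+04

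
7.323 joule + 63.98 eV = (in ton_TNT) 1.75e-09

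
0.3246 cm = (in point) 9.201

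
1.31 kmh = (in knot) 0.7073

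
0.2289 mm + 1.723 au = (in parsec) 8.353e-06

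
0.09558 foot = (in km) 2.913e-05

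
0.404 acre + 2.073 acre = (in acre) 2.477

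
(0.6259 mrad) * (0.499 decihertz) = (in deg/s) 0.001789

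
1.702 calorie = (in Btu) 0.00675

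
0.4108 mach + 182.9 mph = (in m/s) 221.6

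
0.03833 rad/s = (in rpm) 0.366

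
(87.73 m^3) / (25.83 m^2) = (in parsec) 1.101e-16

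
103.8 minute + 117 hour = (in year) 0.01355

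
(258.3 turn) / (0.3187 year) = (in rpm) 0.001542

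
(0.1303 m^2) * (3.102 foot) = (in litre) 123.2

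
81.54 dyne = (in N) 0.0008154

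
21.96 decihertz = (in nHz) 2.196e+09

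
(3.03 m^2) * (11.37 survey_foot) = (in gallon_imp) 2310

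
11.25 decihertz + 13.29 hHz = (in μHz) 1.33e+09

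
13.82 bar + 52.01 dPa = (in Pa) 1.382e+06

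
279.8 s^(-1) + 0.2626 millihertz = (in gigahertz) 2.798e-07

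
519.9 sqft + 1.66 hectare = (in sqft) 1.792e+05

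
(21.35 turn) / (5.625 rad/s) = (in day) 0.000276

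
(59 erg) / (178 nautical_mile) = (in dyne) 1.79e-06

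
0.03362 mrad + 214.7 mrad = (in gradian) 13.67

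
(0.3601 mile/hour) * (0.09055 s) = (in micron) 1.458e+04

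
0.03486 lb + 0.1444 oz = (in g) 19.91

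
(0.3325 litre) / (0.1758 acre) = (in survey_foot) 1.533e-06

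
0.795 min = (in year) 1.513e-06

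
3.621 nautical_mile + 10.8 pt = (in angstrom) 6.706e+13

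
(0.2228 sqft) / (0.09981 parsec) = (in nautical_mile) 3.629e-21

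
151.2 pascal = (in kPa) 0.1512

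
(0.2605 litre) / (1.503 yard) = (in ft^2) 0.00204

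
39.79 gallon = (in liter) 150.6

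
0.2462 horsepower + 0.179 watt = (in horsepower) 0.2464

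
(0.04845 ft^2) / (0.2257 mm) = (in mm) 1.994e+04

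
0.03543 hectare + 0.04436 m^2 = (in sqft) 3814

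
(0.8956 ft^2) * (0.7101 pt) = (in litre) 0.02084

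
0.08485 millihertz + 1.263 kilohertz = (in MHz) 0.001263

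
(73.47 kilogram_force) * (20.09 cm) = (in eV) 9.034e+20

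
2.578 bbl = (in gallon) 108.3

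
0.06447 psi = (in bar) 0.004445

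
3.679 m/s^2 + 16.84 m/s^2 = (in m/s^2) 20.52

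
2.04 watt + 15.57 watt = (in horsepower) 0.02362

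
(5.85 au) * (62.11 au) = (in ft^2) 8.753e+25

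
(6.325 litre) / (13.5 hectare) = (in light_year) 4.952e-24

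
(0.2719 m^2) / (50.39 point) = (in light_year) 1.617e-15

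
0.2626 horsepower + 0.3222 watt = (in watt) 196.1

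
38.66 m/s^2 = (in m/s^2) 38.66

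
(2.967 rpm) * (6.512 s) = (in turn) 0.322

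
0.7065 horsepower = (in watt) 526.8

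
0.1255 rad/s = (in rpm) 1.198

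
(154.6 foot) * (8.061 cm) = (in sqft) 40.89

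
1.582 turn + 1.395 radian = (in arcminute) 3.897e+04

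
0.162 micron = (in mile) 1.007e-10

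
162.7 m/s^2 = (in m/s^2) 162.7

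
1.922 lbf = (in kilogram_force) 0.8718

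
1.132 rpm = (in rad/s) 0.1185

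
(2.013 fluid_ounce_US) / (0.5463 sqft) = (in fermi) 1.173e+12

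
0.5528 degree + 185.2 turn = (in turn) 185.2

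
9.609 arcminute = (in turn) 0.0004449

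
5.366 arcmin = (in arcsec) 322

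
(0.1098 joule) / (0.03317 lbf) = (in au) 4.974e-12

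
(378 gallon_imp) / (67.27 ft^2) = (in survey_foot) 0.9021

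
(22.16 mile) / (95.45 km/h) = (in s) 1345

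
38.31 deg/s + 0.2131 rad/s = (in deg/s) 50.52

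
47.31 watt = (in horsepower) 0.06344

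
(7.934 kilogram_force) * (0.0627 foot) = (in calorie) 0.3554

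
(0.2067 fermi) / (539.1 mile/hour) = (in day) 9.927e-24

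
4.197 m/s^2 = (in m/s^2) 4.197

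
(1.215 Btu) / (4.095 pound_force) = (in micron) 7.037e+07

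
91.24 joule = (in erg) 9.124e+08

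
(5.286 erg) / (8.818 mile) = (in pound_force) 8.374e-12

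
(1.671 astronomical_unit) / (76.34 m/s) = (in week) 5414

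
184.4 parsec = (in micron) 5.69e+24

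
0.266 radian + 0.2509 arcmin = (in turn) 0.04235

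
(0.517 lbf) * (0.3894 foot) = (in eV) 1.704e+18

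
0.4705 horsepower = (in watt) 350.9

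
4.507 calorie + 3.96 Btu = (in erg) 4.197e+10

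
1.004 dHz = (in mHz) 100.4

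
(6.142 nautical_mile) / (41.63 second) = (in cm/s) 2.732e+04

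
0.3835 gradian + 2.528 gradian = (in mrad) 45.73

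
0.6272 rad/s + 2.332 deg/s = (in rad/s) 0.6679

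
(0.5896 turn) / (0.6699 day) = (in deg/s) 0.003667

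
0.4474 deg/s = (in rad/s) 0.007809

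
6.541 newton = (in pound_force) 1.47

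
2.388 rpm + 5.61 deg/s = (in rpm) 3.323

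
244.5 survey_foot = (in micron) 7.452e+07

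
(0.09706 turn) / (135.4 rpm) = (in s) 0.04301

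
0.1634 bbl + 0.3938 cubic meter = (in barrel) 2.64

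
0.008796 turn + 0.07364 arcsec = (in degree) 3.167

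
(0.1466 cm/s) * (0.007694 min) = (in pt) 1.918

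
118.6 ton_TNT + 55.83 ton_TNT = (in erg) 7.298e+18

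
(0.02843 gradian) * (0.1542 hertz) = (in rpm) 0.0006576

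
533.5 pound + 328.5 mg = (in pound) 533.5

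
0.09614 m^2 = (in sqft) 1.035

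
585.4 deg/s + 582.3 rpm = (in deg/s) 4079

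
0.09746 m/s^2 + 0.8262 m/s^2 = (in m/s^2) 0.9237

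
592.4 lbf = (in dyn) 2.635e+08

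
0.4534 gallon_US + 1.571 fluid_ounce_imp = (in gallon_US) 0.4652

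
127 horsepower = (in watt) 9.47e+04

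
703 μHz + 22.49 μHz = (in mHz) 0.7255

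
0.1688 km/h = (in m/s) 0.04689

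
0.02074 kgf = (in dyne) 2.034e+04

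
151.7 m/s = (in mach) 0.4455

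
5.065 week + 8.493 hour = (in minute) 5.156e+04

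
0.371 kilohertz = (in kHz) 0.371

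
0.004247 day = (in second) 366.9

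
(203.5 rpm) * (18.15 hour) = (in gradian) 8.864e+07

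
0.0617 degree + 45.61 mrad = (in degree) 2.675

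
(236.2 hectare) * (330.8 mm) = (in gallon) 2.064e+08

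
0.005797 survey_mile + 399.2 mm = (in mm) 9729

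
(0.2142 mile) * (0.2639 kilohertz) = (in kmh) 3.275e+05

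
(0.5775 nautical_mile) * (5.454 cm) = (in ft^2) 627.9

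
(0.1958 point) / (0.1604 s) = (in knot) 0.0008371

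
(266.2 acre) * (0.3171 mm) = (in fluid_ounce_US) 1.155e+07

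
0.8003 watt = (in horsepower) 0.001073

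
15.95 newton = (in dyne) 1.595e+06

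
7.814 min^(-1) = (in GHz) 1.302e-10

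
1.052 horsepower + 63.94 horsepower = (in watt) 4.846e+04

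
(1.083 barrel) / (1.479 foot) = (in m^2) 0.382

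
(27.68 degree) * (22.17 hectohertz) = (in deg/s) 6.137e+04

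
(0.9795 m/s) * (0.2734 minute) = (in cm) 1607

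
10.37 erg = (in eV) 6.472e+12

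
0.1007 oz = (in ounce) 0.1007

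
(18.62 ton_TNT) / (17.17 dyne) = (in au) 3033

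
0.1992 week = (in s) 1.205e+05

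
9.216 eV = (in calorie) 3.529e-19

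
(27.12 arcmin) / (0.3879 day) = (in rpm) 2.248e-06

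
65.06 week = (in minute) 6.558e+05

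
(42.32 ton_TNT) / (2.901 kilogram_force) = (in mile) 3.867e+06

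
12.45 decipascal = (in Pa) 1.245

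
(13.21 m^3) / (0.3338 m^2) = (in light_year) 4.183e-15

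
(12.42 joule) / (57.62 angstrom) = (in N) 2.156e+09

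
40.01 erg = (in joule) 4.001e-06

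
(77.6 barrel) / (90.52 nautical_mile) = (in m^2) 7.359e-05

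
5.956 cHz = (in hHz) 0.0005956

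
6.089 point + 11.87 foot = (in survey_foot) 11.88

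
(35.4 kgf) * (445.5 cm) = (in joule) 1547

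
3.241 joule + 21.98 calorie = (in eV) 5.942e+20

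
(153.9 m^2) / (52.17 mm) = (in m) 2950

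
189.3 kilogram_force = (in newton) 1856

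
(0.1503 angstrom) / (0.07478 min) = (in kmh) 1.206e-11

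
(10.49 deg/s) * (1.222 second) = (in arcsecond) 4.615e+04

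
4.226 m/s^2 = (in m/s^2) 4.226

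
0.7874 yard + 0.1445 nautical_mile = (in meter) 268.3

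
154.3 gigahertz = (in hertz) 1.543e+11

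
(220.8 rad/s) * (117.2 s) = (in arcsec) 5.338e+09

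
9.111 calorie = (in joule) 38.12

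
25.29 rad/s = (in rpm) 241.5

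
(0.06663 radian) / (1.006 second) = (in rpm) 0.6325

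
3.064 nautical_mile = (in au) 3.793e-08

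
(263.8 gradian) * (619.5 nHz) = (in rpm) 2.451e-05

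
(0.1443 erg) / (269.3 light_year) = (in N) 5.664e-27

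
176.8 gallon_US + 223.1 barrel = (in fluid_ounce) 1.222e+06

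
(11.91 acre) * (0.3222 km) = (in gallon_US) 4.102e+09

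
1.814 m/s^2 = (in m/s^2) 1.814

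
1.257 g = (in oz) 0.04434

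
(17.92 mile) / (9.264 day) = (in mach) 0.0001058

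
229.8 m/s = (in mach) 0.6749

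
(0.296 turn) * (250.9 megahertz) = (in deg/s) 2.674e+10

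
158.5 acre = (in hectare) 64.14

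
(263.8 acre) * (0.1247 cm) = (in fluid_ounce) 4.501e+07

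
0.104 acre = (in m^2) 420.9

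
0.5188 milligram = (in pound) 1.144e-06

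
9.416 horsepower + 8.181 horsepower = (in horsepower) 17.6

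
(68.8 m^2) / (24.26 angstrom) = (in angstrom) 2.836e+20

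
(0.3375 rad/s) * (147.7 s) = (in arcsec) 1.028e+07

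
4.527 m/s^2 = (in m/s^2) 4.527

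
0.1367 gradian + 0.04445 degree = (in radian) 0.002923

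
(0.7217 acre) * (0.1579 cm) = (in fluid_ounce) 1.559e+05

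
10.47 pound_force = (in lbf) 10.47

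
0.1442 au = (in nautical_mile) 1.165e+07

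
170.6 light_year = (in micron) 1.614e+24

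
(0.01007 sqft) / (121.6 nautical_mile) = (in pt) 1.178e-05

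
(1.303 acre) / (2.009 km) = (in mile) 0.001631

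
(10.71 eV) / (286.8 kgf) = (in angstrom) 6.101e-12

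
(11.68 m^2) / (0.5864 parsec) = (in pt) 1.83e-12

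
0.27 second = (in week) 4.464e-07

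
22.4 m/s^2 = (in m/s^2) 22.4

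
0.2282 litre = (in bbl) 0.001435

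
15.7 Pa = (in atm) 0.0001549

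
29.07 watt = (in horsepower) 0.03898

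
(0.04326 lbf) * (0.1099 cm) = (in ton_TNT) 5.055e-14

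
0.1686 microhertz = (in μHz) 0.1686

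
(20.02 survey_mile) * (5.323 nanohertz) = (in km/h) 0.0006174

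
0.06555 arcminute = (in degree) 0.001092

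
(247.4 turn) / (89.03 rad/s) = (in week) 2.887e-05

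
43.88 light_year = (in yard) 4.54e+17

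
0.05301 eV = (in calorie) 2.03e-21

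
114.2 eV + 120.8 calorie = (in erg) 5.054e+09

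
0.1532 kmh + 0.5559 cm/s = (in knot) 0.09353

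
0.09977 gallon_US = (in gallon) 0.09977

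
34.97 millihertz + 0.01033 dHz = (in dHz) 0.36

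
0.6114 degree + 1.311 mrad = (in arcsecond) 2471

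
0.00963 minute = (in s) 0.5778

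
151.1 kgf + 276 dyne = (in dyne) 1.482e+08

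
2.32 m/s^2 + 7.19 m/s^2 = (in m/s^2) 9.51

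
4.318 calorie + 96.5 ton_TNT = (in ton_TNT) 96.5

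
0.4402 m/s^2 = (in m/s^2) 0.4402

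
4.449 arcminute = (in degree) 0.07415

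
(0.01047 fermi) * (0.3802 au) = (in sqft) 6.41e-06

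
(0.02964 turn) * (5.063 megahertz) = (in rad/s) 9.429e+05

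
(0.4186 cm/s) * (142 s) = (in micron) 5.944e+05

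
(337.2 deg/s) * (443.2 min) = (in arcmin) 5.38e+08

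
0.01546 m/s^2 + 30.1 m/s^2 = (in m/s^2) 30.12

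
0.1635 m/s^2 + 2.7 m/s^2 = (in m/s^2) 2.864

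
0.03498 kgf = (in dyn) 3.43e+04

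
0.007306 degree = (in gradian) 0.008118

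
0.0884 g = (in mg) 88.4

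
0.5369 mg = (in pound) 1.184e-06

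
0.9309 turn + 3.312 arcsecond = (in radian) 5.849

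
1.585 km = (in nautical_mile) 0.8558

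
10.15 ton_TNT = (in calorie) 1.015e+10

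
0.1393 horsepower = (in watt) 103.9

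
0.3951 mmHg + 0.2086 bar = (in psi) 3.033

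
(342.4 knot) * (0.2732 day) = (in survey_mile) 2584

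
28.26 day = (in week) 4.037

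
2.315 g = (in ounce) 0.08166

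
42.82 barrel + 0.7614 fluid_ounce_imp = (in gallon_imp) 1498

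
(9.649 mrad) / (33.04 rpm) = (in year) 8.843e-11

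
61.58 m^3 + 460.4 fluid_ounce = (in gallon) 1.627e+04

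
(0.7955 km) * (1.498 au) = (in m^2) 1.783e+14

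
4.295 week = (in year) 0.08237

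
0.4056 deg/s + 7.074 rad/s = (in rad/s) 7.081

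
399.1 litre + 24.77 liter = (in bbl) 2.666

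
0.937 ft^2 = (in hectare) 8.705e-06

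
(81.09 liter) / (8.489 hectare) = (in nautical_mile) 5.158e-10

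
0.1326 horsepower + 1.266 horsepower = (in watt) 1043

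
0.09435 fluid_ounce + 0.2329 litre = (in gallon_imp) 0.05184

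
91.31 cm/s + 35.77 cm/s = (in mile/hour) 2.843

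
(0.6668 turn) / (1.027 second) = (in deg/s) 233.7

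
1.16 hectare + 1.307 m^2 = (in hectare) 1.16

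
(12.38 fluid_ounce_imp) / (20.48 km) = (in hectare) 1.718e-12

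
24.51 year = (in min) 1.288e+07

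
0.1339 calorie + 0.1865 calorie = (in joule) 1.341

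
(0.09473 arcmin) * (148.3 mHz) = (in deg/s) 0.0002341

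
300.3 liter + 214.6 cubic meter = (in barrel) 1352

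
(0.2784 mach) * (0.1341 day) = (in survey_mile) 682.5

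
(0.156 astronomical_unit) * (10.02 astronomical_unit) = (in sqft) 3.765e+23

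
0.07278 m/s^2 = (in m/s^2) 0.07278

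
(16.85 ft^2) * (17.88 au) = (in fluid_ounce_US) 1.416e+17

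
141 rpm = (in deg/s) 846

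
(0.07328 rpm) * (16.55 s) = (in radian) 0.127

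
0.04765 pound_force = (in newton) 0.212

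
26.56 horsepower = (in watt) 1.981e+04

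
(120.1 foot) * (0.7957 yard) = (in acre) 0.006582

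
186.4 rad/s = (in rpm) 1780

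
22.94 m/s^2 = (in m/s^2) 22.94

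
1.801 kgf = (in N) 17.66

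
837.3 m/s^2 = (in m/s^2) 837.3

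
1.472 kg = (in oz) 51.92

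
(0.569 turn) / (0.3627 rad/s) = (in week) 1.63e-05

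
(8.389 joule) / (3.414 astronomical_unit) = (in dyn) 1.643e-06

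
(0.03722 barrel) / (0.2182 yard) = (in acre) 7.329e-06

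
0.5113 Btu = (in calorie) 128.9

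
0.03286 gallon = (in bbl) 0.0007824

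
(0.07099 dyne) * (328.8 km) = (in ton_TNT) 5.579e-11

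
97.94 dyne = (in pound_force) 0.0002202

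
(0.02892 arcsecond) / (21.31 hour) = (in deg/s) 1.047e-10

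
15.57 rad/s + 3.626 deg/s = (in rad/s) 15.63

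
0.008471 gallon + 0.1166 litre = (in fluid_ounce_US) 5.027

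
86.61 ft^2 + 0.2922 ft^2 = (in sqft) 86.9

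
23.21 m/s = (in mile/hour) 51.92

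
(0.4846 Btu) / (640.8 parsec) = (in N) 2.586e-17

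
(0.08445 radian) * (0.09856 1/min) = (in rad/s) 0.0001387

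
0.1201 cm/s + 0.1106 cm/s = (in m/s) 0.002307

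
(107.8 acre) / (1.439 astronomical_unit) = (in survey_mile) 1.259e-09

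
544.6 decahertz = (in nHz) 5.446e+12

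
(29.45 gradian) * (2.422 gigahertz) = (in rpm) 1.07e+10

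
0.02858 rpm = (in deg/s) 0.1715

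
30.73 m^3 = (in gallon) 8118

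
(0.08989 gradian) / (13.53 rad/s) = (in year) 3.309e-12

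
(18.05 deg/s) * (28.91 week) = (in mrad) 5.508e+09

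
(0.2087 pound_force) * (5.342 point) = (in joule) 0.00175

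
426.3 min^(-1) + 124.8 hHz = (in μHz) 1.249e+10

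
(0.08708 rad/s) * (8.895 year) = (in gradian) 1.555e+09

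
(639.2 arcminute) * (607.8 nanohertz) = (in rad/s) 1.13e-07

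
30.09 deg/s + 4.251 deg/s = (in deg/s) 34.34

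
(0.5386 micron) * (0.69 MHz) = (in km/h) 1.338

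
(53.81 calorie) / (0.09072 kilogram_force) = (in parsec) 8.201e-15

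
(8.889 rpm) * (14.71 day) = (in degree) 6.778e+07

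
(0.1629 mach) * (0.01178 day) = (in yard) 6.174e+04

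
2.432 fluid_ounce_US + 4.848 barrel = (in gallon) 203.6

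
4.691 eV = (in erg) 7.516e-12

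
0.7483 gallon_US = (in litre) 2.833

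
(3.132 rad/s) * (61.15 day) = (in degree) 9.481e+08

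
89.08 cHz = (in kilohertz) 0.0008908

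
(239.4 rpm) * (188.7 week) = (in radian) 2.861e+09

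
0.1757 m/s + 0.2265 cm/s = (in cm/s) 17.8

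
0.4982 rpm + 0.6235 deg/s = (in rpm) 0.6021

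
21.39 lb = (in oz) 342.2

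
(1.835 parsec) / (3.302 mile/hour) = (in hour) 1.066e+13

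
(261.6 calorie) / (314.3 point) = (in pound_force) 2219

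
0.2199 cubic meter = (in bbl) 1.383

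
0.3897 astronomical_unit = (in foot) 1.913e+11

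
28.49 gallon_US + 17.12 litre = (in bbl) 0.786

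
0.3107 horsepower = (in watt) 231.7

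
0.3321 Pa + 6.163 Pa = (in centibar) 0.006495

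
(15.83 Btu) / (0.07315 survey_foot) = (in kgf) 7.638e+04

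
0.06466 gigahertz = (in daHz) 6.466e+06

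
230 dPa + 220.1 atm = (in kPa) 2.23e+04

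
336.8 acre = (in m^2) 1.363e+06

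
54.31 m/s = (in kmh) 195.5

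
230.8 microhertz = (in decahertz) 2.308e-05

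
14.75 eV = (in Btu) 2.24e-21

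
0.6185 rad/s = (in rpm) 5.906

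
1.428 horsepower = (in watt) 1065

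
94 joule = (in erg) 9.4e+08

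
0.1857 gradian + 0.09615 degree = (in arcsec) 947.8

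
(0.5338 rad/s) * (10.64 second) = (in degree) 325.4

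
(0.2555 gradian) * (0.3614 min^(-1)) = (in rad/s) 2.417e-05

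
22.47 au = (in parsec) 0.0001089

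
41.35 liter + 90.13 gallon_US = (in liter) 382.5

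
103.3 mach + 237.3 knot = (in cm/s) 3.53e+06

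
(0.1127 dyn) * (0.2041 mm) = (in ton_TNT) 5.498e-20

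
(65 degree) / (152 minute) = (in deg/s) 0.007127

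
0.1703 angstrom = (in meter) 1.703e-11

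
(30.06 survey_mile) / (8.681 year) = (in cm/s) 0.01767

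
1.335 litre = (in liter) 1.335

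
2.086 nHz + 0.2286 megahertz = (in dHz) 2.286e+06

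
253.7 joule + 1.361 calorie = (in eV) 1.619e+21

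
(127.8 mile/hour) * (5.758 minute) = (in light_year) 2.086e-12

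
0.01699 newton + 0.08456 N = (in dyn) 1.016e+04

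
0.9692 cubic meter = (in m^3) 0.9692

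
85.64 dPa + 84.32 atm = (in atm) 84.32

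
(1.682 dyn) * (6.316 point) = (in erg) 0.3748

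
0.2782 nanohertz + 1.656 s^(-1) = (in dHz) 16.56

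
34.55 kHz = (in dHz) 3.455e+05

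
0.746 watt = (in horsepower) 0.001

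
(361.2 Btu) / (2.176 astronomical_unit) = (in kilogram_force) 1.194e-07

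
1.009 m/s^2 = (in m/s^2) 1.009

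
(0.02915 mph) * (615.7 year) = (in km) 2.53e+05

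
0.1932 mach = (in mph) 147.2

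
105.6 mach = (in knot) 6.989e+04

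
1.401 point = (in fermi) 4.942e+11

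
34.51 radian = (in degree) 1977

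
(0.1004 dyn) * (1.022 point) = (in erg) 0.00362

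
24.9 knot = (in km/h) 46.11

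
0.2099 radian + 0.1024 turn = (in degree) 48.89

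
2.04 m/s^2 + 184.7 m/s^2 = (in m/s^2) 186.7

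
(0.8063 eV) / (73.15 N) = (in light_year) 1.867e-37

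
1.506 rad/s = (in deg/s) 86.29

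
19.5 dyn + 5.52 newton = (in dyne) 5.52e+05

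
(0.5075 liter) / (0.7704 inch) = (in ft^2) 0.2792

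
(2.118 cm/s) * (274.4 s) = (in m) 5.812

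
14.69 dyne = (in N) 0.0001469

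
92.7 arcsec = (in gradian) 0.02861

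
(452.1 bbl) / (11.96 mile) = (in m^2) 0.003734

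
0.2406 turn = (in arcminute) 5197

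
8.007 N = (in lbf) 1.8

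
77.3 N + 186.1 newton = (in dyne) 2.634e+07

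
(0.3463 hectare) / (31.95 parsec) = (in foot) 1.152e-14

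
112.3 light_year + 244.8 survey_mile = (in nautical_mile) 5.737e+14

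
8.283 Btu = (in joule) 8739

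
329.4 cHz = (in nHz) 3.294e+09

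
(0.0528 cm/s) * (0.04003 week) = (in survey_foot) 41.94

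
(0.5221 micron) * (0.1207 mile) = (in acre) 2.506e-08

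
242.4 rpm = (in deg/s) 1454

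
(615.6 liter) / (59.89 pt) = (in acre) 0.0072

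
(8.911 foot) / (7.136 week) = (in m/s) 6.293e-07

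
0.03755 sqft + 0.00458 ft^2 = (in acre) 9.672e-07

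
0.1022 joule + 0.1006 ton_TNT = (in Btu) 3.989e+05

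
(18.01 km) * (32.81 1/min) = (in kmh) 3.545e+04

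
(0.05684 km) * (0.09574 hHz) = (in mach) 1.598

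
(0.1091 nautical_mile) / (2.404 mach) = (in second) 0.2468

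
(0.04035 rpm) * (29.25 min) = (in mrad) 7416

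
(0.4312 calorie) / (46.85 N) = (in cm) 3.851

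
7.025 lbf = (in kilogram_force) 3.186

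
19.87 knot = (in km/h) 36.8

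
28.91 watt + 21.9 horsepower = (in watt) 1.636e+04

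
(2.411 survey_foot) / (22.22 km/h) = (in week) 1.969e-07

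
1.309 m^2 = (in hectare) 0.0001309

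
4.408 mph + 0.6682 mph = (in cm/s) 226.9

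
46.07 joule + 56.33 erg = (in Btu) 0.04367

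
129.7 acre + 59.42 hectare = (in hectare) 111.9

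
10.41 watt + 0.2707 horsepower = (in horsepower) 0.2847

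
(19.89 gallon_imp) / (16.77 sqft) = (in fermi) 5.804e+13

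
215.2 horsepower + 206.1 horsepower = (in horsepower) 421.3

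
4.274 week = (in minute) 4.308e+04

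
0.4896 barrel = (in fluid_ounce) 2632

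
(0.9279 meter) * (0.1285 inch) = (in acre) 7.484e-07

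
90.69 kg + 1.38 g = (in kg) 90.69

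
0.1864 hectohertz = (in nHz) 1.864e+10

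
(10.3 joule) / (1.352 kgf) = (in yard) 0.8496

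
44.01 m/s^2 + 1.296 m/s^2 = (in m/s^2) 45.31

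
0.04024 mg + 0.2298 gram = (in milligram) 229.8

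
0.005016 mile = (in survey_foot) 26.48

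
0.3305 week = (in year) 0.006338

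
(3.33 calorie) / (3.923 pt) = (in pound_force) 2263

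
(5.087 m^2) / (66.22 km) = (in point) 0.2178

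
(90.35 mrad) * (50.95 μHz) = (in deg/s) 0.0002638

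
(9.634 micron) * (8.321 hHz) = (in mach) 2.354e-05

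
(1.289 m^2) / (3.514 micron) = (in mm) 3.668e+08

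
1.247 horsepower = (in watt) 929.9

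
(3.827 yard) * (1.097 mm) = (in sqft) 0.04132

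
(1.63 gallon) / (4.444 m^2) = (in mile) 8.627e-07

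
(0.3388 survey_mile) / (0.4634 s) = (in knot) 2287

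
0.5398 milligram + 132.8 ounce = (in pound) 8.3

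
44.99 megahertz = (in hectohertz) 4.499e+05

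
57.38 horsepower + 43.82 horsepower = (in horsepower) 101.2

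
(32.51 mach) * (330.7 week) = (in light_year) 0.000234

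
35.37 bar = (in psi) 513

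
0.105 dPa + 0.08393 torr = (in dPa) 112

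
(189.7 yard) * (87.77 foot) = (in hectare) 0.464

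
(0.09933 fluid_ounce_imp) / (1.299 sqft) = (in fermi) 2.339e+10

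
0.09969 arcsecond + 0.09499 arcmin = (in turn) 4.475e-06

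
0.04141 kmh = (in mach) 3.378e-05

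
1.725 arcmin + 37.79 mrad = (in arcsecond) 7898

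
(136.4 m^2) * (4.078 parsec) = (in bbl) 1.08e+20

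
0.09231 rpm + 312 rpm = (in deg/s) 1873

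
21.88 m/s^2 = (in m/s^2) 21.88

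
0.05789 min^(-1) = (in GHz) 9.648e-13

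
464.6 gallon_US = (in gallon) 464.6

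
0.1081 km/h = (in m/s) 0.03003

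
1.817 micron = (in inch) 7.154e-05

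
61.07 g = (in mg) 6.107e+04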